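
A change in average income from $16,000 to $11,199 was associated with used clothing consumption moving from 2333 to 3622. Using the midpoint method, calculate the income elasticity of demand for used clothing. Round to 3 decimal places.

-1.226

%ΔQ = (3622 − 2333)/[(2333+3622)/2] = 1289/2977.5 ≈ 0.4329.
%ΔI = (11,199 − 16,000)/[(16,000+11,199)/2] = -4801/13599.5 ≈ -0.3530.
E_I = %ΔQ/%ΔI ≈ -1.226.
E_I < 0: inferior good.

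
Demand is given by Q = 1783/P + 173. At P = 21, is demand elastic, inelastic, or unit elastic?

At P = 21, Q = 257.9048.
dQ/dP = −1783/P² = −4.0431.
Point elasticity E = (dQ/dP)·(P/Q) = -4.0431 × 21/257.9048 ≈ -0.329.
|E| ≈ 0.329 < 1, so demand is inelastic.

inelastic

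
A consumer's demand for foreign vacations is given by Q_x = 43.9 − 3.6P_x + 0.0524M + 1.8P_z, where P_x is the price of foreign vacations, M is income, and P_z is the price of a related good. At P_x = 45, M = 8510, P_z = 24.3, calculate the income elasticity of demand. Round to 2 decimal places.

At the given point, Q_x = 43.9 − 3.6(45) + 0.0524(8510) + 1.8(24.3) = 43.9 − 162 + 445.924 + 43.74 = 371.564.
∂Q_x/∂M = +0.0524, so E_I = 0.0524·(8510/371.564) ≈ 1.20.
E_I > 1: normal good (luxury).

1.20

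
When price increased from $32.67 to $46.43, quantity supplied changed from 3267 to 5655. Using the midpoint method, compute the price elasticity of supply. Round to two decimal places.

%Δq = (5655 − 3267)/[(3267 + 5655)/2] = 2388/4461 ≈ 0.5353.
%Δp = (46.43 − 32.67)/[(32.67 + 46.43)/2] = 13.76/39.55 ≈ 0.3479.
Arc elasticity E = %Δq/%Δp ≈ 0.5353/0.3479 ≈ 1.54.
|E| > 1: supply is elastic over this range.

1.54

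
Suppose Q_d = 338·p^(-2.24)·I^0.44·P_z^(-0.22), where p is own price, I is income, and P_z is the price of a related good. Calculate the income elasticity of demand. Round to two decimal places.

For a Cobb–Douglas (constant-elasticity) form Q_d = A·I^α·…, the elasticity with respect to I equals the exponent α at every point.
Here the exponent on I is 0.44, so the income elasticity of demand is 0.44.

0.44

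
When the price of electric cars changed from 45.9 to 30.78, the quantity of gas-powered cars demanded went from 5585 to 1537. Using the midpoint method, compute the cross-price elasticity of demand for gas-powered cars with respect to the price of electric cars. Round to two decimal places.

%ΔQ_x = (1537 − 5585)/[(5585+1537)/2] = -4048/3561 ≈ -1.1368.
%ΔP_y = (30.78 − 45.9)/[(45.9+30.78)/2] ≈ -0.3944.
E_xy = -1.1368/-0.3944 ≈ 2.88.
E_xy > 0, so gas-powered cars and electric cars are substitutes.

2.88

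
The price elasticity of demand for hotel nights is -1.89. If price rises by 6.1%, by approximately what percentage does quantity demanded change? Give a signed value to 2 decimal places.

-11.53

%ΔQ ≈ E × %ΔP = (-1.89) × (6.1%) ≈ -11.53%.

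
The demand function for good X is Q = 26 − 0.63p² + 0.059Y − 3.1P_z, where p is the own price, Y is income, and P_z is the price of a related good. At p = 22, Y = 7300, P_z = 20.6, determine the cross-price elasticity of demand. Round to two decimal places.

-0.73

At the given point, Q = 26 − 0.63(22)² + 0.059(7300) − 3.1(20.6) = 26 − 304.92 + 430.7 − 63.86 = 87.92.
∂Q/∂P_z = −3.1, so E_xy = -3.1·(20.6/87.92) ≈ -0.73.
E_xy < 0: the goods are complements.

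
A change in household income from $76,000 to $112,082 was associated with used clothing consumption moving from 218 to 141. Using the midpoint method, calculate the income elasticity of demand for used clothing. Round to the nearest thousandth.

-1.118

%ΔQ = (141 − 218)/[(218+141)/2] = -77/179.5 ≈ -0.4290.
%ΔI = (112,082 − 76,000)/[(76,000+112,082)/2] = 36082/94041 ≈ 0.3837.
E_I = %ΔQ/%ΔI ≈ -1.118.
E_I < 0: inferior good.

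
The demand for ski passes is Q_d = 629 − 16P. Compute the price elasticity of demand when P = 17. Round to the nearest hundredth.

-0.76

At P = 17, Q_d = 357.
dQ_d/dP = −16.
Point elasticity E = (dQ_d/dP)·(P/Q_d) = -16 × 17/357 ≈ -0.76.
|E| < 1, so demand is inelastic at this price.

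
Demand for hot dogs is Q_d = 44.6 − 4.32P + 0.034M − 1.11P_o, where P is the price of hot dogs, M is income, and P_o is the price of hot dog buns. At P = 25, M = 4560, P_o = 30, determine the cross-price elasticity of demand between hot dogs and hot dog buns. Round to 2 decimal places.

-0.57

Substituting, Q_d = 44.6 − 4.32(25) + 0.034(4560) − 1.11(30) = 44.6 − 108 + 155.04 − 33.3 = 58.34.
∂Q_d/∂P_o = −1.11, so E_xy = -1.11·(30/58.34) ≈ -0.57.
E_xy < 0: the goods are complements.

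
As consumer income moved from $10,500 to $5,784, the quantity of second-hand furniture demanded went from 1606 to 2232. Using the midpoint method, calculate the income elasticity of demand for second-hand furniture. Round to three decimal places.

-0.563

%ΔQ = (2232 − 1606)/[(1606+2232)/2] = 626/1919 ≈ 0.3262.
%ΔM = (5,784 − 10,500)/[(10,500+5,784)/2] = -4716/8142 ≈ -0.5792.
E_I = %ΔQ/%ΔM ≈ -0.563.
E_I < 0: inferior good.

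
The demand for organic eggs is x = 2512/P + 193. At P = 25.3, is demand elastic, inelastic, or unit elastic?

At P = 25.3, x = 292.2885.
dx/dP = −2512/P² = −3.9244.
Point elasticity E = (dx/dP)·(P/x) = -3.9244 × 25.3/292.2885 ≈ -0.340.
|E| ≈ 0.340 < 1, so demand is inelastic.

inelastic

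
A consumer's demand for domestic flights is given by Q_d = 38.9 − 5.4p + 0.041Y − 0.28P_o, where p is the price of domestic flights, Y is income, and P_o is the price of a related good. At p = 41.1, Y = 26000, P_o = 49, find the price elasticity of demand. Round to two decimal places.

Q_d = 38.9 − 5.4(41.1) + 0.041(26000) − 0.28(49) = 38.9 − 221.94 + 1066 − 13.72 = 869.24.
∂Q_d/∂p = −5.4, so E_p = (−5.4)·(41.1/869.24) ≈ -0.26.
|E_p| < 1: demand is inelastic.

-0.26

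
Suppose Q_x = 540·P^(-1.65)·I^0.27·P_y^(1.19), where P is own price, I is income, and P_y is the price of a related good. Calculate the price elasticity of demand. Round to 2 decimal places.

For a Cobb–Douglas (constant-elasticity) form Q_x = A·P^α·…, the elasticity with respect to P equals the exponent α at every point.
Here the exponent on P is -1.65, so the price elasticity of demand is -1.65.

-1.65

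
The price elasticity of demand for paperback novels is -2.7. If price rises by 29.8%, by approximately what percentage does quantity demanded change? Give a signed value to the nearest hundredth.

%ΔQ ≈ E × %ΔP = (-2.7) × (29.8%) = -80.46%.

-80.46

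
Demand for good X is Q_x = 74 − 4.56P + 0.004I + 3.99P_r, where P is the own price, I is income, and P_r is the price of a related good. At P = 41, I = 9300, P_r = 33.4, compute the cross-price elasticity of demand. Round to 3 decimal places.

Substituting, Q_x = 74 − 4.56(41) + 0.004(9300) + 3.99(33.4) = 74 − 186.96 + 37.2 + 133.266 = 57.506.
∂Q_x/∂P_r = +3.99, so E_xy = 3.99·(33.4/57.506) ≈ 2.317.
E_xy > 0: the goods are substitutes.

2.317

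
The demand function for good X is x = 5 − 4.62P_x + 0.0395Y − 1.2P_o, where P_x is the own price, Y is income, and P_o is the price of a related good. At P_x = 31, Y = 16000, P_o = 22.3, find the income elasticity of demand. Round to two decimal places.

x = 5 − 4.62(31) + 0.0395(16000) − 1.2(22.3) = 5 − 143.22 + 632 − 26.76 = 467.02.
∂x/∂Y = +0.0395, so E_I = 0.0395·(16000/467.02) ≈ 1.35.
E_I > 1: normal good (luxury).

1.35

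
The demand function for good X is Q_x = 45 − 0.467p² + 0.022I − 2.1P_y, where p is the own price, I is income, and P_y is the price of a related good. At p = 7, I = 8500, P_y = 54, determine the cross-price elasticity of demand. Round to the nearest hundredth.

-1.18

Evaluating quantity at (p, I, P_y) gives Q_x = 45 − 0.467(7)² + 0.022(8500) − 2.1(54) = 45 − 22.883 + 187 − 113.4 = 95.717.
∂Q_x/∂P_y = −2.1, so E_xy = -2.1·(54/95.717) ≈ -1.18.
E_xy < 0: the goods are complements.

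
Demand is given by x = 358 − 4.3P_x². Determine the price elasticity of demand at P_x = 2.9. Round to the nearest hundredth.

-0.22

At P_x = 2.9, x = 321.837.
dx/dP_x = −2·4.3·P_x = −24.94.
Point elasticity E = (dx/dP_x)·(P_x/x) = -24.94 × 2.9/321.837 ≈ -0.22.
|E| < 1, so demand is inelastic at this price.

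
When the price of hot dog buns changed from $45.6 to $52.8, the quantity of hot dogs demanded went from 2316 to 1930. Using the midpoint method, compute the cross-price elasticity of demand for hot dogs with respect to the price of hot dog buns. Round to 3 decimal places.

%ΔQ_x = (1930 − 2316)/[(2316+1930)/2] = -386/2123 ≈ -0.1818.
%ΔP_y = (52.8 − 45.6)/[(45.6+52.8)/2] ≈ 0.1463.
E_xy = -0.1818/0.1463 ≈ -1.242.
E_xy < 0, so hot dogs and hot dog buns are complements.

-1.242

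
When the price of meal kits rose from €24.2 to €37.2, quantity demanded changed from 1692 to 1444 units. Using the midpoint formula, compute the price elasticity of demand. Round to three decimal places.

-0.374

%ΔQ = (1444 − 1692)/[(1692 + 1444)/2] = -248/1568 ≈ -0.1582.
%Δp = (37.2 − 24.2)/[(24.2 + 37.2)/2] = 13/30.7 ≈ 0.4235.
Arc elasticity E = %ΔQ/%Δp ≈ -0.1582/0.4235 ≈ -0.374.
|E| < 1: demand is inelastic over this range.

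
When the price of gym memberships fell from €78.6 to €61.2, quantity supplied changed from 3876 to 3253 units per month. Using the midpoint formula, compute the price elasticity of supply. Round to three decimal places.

%ΔQ = (3253 − 3876)/[(3876 + 3253)/2] = -623/3564.5 ≈ -0.1748.
%Δp = (61.2 − 78.6)/[(78.6 + 61.2)/2] = -17.4/69.9 ≈ -0.2489.
Arc elasticity E = %ΔQ/%Δp ≈ -0.1748/-0.2489 ≈ 0.702.
|E| < 1: supply is inelastic over this range.

0.702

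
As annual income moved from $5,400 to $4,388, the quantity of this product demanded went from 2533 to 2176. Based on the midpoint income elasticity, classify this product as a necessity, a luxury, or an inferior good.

necessity

%ΔQ = (2176 − 2533)/[(2533+2176)/2] = -357/2354.5 ≈ -0.1516.
%ΔI = (4,388 − 5,400)/[(5,400+4,388)/2] = -1012/4894 ≈ -0.2068.
E_I = %ΔQ/%ΔI ≈ 0.733.
E_I ∈ (0,1): normal good (necessity).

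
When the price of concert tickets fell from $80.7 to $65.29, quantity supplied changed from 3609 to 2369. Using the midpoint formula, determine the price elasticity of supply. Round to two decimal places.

1.97

%ΔQ = (2369 − 3609)/[(3609 + 2369)/2] = -1240/2989 ≈ -0.4149.
%ΔP = (65.29 − 80.7)/[(80.7 + 65.29)/2] = -15.41/72.995 ≈ -0.2111.
Arc elasticity E = %ΔQ/%ΔP ≈ -0.4149/-0.2111 ≈ 1.97.
|E| > 1: supply is elastic over this range.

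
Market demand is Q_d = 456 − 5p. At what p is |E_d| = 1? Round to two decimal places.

45.60

For linear demand Q_d = a − bp, E = −bp/(a − bp). |E| = 1 ⇒ bp = a − bp ⇒ p = a/(2b).
p = 456/(2·5) = 45.60.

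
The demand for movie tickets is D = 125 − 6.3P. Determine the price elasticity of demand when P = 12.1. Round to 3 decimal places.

-1.563

At P = 12.1, D = 48.77.
dD/dP = −6.3.
Point elasticity E = (dD/dP)·(P/D) = -6.3 × 12.1/48.77 ≈ -1.563.
|E| > 1, so demand is elastic at this price.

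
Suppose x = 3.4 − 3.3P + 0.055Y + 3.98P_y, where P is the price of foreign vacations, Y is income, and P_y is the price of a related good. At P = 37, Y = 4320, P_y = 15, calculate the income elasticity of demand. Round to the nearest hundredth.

1.33

First evaluate x: 3.4 − 3.3(37) + 0.055(4320) + 3.98(15) = 3.4 − 122.1 + 237.6 + 59.7 = 178.6.
∂x/∂Y = +0.055, so E_I = 0.055·(4320/178.6) ≈ 1.33.
E_I > 1: normal good (luxury).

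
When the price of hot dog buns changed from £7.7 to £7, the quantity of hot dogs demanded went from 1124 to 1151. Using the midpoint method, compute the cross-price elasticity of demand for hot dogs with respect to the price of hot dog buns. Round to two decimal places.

-0.25

%ΔQ_x = (1151 − 1124)/[(1124+1151)/2] = 27/1137.5 ≈ 0.0237.
%ΔP_y = (7 − 7.7)/[(7.7+7)/2] ≈ -0.0952.
E_xy = 0.0237/-0.0952 ≈ -0.25.
E_xy < 0, so hot dogs and hot dog buns are complements.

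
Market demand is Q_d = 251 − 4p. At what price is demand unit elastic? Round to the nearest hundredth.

31.38

For linear demand Q_d = a − bp, E = −bp/(a − bp). |E| = 1 ⇒ bp = a − bp ⇒ p = a/(2b).
p = 251/(2·4) ≈ 31.38.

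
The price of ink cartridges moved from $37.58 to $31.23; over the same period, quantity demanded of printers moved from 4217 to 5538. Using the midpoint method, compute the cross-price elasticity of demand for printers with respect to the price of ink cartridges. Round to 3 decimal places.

-1.467

%ΔQ_x = (5538 − 4217)/[(4217+5538)/2] = 1321/4877.5 ≈ 0.2708.
%ΔP_y = (31.23 − 37.58)/[(37.58+31.23)/2] ≈ -0.1846.
E_xy = 0.2708/-0.1846 ≈ -1.467.
E_xy < 0, so printers and ink cartridges are complements.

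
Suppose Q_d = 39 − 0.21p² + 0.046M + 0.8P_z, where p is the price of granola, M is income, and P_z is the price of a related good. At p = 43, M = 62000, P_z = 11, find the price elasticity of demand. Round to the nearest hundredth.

First evaluate Q_d: 39 − 0.21(43)² + 0.046(62000) + 0.8(11) = 39 − 388.29 + 2852 + 8.8 = 2511.51.
∂Q_d/∂p = −2·0.21·p = -18.06, so E_p = -18.06·(43/2511.51) ≈ -0.31.
|E_p| < 1: demand is inelastic.

-0.31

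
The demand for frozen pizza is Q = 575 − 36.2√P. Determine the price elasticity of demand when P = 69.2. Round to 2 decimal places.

-0.55

At P = 69.2, Q = 273.8647.
dQ/dP = −36.2/(2√P) = −36.2/(2·8.3187).
Point elasticity E = (dQ/dP)·(P/Q) = -2.1758 × 69.2/273.8647 ≈ -0.55.
|E| < 1, so demand is inelastic at this price.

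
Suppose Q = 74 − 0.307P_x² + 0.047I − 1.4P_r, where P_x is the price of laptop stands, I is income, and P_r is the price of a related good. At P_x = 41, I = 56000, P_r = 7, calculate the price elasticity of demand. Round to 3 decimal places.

Q = 74 − 0.307(41)² + 0.047(56000) − 1.4(7) = 74 − 516.067 + 2632 − 9.8 = 2180.133.
∂Q/∂P_x = −2·0.307·P_x = -25.174, so E_p = -25.174·(41/2180.133) ≈ -0.473.
|E_p| < 1: demand is inelastic.

-0.473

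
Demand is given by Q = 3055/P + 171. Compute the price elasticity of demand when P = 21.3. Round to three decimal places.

-0.456

At P = 21.3, Q = 314.4272.
dQ/dP = −3055/P² = −6.7337.
Point elasticity E = (dQ/dP)·(P/Q) = -6.7337 × 21.3/314.4272 ≈ -0.456.
|E| < 1, so demand is inelastic at this price.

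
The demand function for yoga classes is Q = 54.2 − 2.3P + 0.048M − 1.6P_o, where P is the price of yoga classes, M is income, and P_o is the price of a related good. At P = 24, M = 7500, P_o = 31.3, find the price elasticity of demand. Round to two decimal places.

-0.18

At the given point, Q = 54.2 − 2.3(24) + 0.048(7500) − 1.6(31.3) = 54.2 − 55.2 + 360 − 50.08 = 308.92.
∂Q/∂P = −2.3, so E_p = (−2.3)·(24/308.92) ≈ -0.18.
|E_p| < 1: demand is inelastic.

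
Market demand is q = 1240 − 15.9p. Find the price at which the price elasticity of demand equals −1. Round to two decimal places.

38.99

For linear demand q = a − bp, E = −bp/(a − bp). |E| = 1 ⇒ bp = a − bp ⇒ p = a/(2b).
p = 1240/(2·15.9) ≈ 38.99.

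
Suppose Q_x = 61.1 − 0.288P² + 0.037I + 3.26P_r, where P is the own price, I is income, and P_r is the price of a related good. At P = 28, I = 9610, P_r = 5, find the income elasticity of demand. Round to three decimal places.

1.716

Evaluating quantity at (P, I, P_r) gives Q_x = 61.1 − 0.288(28)² + 0.037(9610) + 3.26(5) = 61.1 − 225.792 + 355.57 + 16.3 = 207.178.
∂Q_x/∂I = +0.037, so E_I = 0.037·(9610/207.178) ≈ 1.716.
E_I > 1: normal good (luxury).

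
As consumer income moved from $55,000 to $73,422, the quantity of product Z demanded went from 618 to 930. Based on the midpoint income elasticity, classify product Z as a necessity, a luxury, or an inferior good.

%ΔQ = (930 − 618)/[(618+930)/2] = 312/774 ≈ 0.4031.
%ΔY = (73,422 − 55,000)/[(55,000+73,422)/2] = 18422/64211 ≈ 0.2869.
E_I = %ΔQ/%ΔY ≈ 1.405.
E_I > 1: normal good (luxury).

luxury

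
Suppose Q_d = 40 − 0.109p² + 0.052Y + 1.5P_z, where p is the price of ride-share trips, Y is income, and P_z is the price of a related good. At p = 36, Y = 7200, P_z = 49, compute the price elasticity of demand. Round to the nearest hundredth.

Evaluating quantity at (p, Y, P_z) gives Q_d = 40 − 0.109(36)² + 0.052(7200) + 1.5(49) = 40 − 141.264 + 374.4 + 73.5 = 346.636.
∂Q_d/∂p = −2·0.109·p = -7.848, so E_p = -7.848·(36/346.636) ≈ -0.82.
|E_p| < 1: demand is inelastic.

-0.82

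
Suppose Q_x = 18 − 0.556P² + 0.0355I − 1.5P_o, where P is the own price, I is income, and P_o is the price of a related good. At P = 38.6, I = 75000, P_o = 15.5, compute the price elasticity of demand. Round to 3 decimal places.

First evaluate Q_x: 18 − 0.556(38.6)² + 0.0355(75000) − 1.5(15.5) = 18 − 828.4178 + 2662.5 − 23.25 = 1828.8322.
∂Q_x/∂P = −2·0.556·P = -42.9232, so E_p = -42.9232·(38.6/1828.8322) ≈ -0.906.
|E_p| < 1: demand is inelastic.

-0.906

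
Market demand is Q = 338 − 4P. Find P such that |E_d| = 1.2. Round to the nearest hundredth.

Set −bP/(a − bP) = −1.2 ⇒ bP = 1.2(a − bP) ⇒ bP(1+1.2) = 1.2·a.
P = 1.2·338/(4·2.2) ≈ 46.09.

46.09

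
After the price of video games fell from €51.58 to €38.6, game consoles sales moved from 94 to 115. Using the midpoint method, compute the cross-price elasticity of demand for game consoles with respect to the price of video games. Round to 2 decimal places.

-0.70

%ΔQ_x = (115 − 94)/[(94+115)/2] = 21/104.5 ≈ 0.2010.
%ΔP_y = (38.6 − 51.58)/[(51.58+38.6)/2] ≈ -0.2879.
E_xy = 0.2010/-0.2879 ≈ -0.70.
E_xy < 0, so game consoles and video games are complements.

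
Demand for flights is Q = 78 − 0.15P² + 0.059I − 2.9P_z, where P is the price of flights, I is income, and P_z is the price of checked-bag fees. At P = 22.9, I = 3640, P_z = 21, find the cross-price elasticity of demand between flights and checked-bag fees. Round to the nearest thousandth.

First evaluate Q: 78 − 0.15(22.9)² + 0.059(3640) − 2.9(21) = 78 − 78.6615 + 214.76 − 60.9 = 153.1985.
∂Q/∂P_z = −2.9, so E_xy = -2.9·(21/153.1985) ≈ -0.398.
E_xy < 0: the goods are complements.

-0.398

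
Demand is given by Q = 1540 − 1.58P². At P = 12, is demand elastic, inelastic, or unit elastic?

inelastic

At P = 12, Q = 1312.48.
dQ/dP = −2·1.58·P = −37.92.
Point elasticity E = (dQ/dP)·(P/Q) = -37.92 × 12/1312.48 ≈ -0.347.
|E| ≈ 0.347 < 1, so demand is inelastic.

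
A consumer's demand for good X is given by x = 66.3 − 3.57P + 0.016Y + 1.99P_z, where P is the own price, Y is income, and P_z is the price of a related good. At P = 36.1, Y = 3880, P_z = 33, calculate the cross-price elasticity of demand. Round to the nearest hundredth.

Evaluating quantity at (P, Y, P_z) gives x = 66.3 − 3.57(36.1) + 0.016(3880) + 1.99(33) = 66.3 − 128.877 + 62.08 + 65.67 = 65.173.
∂x/∂P_z = +1.99, so E_xy = 1.99·(33/65.173) ≈ 1.01.
E_xy > 0: the goods are substitutes.

1.01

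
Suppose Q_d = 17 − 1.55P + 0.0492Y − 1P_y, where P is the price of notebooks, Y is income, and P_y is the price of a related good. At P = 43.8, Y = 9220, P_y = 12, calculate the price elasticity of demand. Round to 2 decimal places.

-0.17

Q_d = 17 − 1.55(43.8) + 0.0492(9220) − 1(12) = 17 − 67.89 + 453.624 − 12 = 390.734.
∂Q_d/∂P = −1.55, so E_p = (−1.55)·(43.8/390.734) ≈ -0.17.
|E_p| < 1: demand is inelastic.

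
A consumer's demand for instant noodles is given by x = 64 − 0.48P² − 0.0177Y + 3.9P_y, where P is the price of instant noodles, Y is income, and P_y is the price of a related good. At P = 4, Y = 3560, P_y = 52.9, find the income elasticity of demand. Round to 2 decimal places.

Substituting, x = 64 − 0.48(4)² − 0.0177(3560) + 3.9(52.9) = 64 − 7.68 − 63.012 + 206.31 = 199.618.
∂x/∂Y = −0.0177, so E_I = -0.0177·(3560/199.618) ≈ -0.32.
E_I < 0: inferior good.

-0.32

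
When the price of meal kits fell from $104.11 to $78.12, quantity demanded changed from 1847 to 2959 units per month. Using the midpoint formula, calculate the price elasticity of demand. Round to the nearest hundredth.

-1.62

%ΔQ = (2959 − 1847)/[(1847 + 2959)/2] = 1112/2403 ≈ 0.4628.
%ΔP = (78.12 − 104.11)/[(104.11 + 78.12)/2] = -25.99/91.115 ≈ -0.2852.
Arc elasticity E = %ΔQ/%ΔP ≈ 0.4628/-0.2852 ≈ -1.62.
|E| > 1: demand is elastic over this range.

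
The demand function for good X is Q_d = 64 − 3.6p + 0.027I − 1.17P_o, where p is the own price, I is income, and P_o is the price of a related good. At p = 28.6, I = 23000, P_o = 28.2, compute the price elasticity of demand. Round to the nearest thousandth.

At the given point, Q_d = 64 − 3.6(28.6) + 0.027(23000) − 1.17(28.2) = 64 − 102.96 + 621 − 32.994 = 549.046.
∂Q_d/∂p = −3.6, so E_p = (−3.6)·(28.6/549.046) ≈ -0.188.
|E_p| < 1: demand is inelastic.

-0.188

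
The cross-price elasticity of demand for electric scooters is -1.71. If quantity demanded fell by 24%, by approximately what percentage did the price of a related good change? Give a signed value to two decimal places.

14.04

%ΔQ ≈ E × %ΔP_y ⇒ %ΔP_y = %ΔQ / E = (-24%)/(-1.71) ≈ 14.04%.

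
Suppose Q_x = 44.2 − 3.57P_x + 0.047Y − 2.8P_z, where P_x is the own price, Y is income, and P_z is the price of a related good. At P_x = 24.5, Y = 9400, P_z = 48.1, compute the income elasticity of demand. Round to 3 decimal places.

Evaluating quantity at (P_x, Y, P_z) gives Q_x = 44.2 − 3.57(24.5) + 0.047(9400) − 2.8(48.1) = 44.2 − 87.465 + 441.8 − 134.68 = 263.855.
∂Q_x/∂Y = +0.047, so E_I = 0.047·(9400/263.855) ≈ 1.674.
E_I > 1: normal good (luxury).

1.674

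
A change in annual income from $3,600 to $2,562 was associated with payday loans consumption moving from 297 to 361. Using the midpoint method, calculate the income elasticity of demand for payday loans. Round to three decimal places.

%ΔQ = (361 − 297)/[(297+361)/2] = 64/329 ≈ 0.1945.
%ΔI = (2,562 − 3,600)/[(3,600+2,562)/2] = -1038/3081 ≈ -0.3369.
E_I = %ΔQ/%ΔI ≈ -0.577.
E_I < 0: inferior good.

-0.577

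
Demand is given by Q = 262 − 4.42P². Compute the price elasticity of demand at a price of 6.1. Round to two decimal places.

At P = 6.1, Q = 97.5318.
dQ/dP = −2·4.42·P = −53.924.
Point elasticity E = (dQ/dP)·(P/Q) = -53.924 × 6.1/97.5318 ≈ -3.37.
|E| > 1, so demand is elastic at this price.

-3.37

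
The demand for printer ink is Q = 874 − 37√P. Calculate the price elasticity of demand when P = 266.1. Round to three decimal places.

At P = 266.1, Q = 270.4348.
dQ/dP = −37/(2√P) = −37/(2·16.3126).
Point elasticity E = (dQ/dP)·(P/Q) = -1.1341 × 266.1/270.4348 ≈ -1.116.
|E| > 1, so demand is elastic at this price.

-1.116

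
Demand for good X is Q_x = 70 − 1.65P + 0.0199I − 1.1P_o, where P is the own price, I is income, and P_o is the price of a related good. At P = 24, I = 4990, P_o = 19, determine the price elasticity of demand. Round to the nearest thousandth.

First evaluate Q_x: 70 − 1.65(24) + 0.0199(4990) − 1.1(19) = 70 − 39.6 + 99.301 − 20.9 = 108.801.
∂Q_x/∂P = −1.65, so E_p = (−1.65)·(24/108.801) ≈ -0.364.
|E_p| < 1: demand is inelastic.

-0.364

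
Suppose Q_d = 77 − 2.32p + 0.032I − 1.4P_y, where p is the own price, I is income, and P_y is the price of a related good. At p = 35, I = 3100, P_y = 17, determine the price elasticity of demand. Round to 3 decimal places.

-1.140

Substituting, Q_d = 77 − 2.32(35) + 0.032(3100) − 1.4(17) = 77 − 81.2 + 99.2 − 23.8 = 71.2.
∂Q_d/∂p = −2.32, so E_p = (−2.32)·(35/71.2) ≈ -1.140.
|E_p| > 1: demand is elastic.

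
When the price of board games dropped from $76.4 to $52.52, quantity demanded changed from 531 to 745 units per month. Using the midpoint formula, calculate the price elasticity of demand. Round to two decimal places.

-0.91

%ΔQ = (745 − 531)/[(531 + 745)/2] = 214/638 ≈ 0.3354.
%ΔP = (52.52 − 76.4)/[(76.4 + 52.52)/2] = -23.88/64.46 ≈ -0.3705.
Arc elasticity E = %ΔQ/%ΔP ≈ 0.3354/-0.3705 ≈ -0.91.
|E| < 1: demand is inelastic over this range.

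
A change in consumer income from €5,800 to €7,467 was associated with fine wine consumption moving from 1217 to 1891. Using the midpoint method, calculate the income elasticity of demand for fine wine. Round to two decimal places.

1.73

%ΔQ = (1891 − 1217)/[(1217+1891)/2] = 674/1554 ≈ 0.4337.
%ΔI = (7,467 − 5,800)/[(5,800+7,467)/2] = 1667/6633.5 ≈ 0.2513.
E_I = %ΔQ/%ΔI ≈ 1.73.
E_I > 1: normal good (luxury).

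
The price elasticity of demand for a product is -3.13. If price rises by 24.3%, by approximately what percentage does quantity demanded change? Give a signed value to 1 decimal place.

%ΔQ ≈ E × %ΔP = (-3.13) × (24.3%) ≈ -76.1%.

-76.1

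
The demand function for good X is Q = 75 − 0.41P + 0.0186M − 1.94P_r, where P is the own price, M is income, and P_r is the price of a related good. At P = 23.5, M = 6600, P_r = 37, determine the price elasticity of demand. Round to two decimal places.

Evaluating quantity at (P, M, P_r) gives Q = 75 − 0.41(23.5) + 0.0186(6600) − 1.94(37) = 75 − 9.635 + 122.76 − 71.78 = 116.345.
∂Q/∂P = −0.41, so E_p = (−0.41)·(23.5/116.345) ≈ -0.08.
|E_p| < 1: demand is inelastic.

-0.08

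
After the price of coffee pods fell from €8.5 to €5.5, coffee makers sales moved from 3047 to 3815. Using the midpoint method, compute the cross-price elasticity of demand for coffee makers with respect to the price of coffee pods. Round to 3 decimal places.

-0.522

%ΔQ_x = (3815 − 3047)/[(3047+3815)/2] = 768/3431 ≈ 0.2238.
%ΔP_y = (5.5 − 8.5)/[(8.5+5.5)/2] ≈ -0.4286.
E_xy = 0.2238/-0.4286 ≈ -0.522.
E_xy < 0, so coffee makers and coffee pods are complements.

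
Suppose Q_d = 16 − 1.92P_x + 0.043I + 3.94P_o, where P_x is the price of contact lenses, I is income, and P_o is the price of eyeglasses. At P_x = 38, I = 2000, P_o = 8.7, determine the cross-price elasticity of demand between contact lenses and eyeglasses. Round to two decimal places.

0.54

Evaluating quantity at (P_x, I, P_o) gives Q_d = 16 − 1.92(38) + 0.043(2000) + 3.94(8.7) = 16 − 72.96 + 86 + 34.278 = 63.318.
∂Q_d/∂P_o = +3.94, so E_xy = 3.94·(8.7/63.318) ≈ 0.54.
E_xy > 0: the goods are substitutes.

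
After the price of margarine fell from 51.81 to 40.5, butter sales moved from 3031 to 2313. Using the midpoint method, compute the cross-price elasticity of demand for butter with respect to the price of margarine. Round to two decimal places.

%ΔQ_x = (2313 − 3031)/[(3031+2313)/2] = -718/2672 ≈ -0.2687.
%ΔP_y = (40.5 − 51.81)/[(51.81+40.5)/2] ≈ -0.2450.
E_xy = -0.2687/-0.2450 ≈ 1.10.
E_xy > 0, so butter and margarine are substitutes.

1.10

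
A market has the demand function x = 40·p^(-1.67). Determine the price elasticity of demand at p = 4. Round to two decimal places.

For a Cobb–Douglas (constant-elasticity) form x = A·p^α·…, the elasticity with respect to p equals the exponent α at every point.
Here the exponent on p is -1.67, so the price elasticity of demand is -1.67.

-1.67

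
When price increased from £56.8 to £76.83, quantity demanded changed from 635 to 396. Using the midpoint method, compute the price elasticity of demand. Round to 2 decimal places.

-1.55

%ΔQ = (396 − 635)/[(635 + 396)/2] = -239/515.5 ≈ -0.4636.
%ΔP = (76.83 − 56.8)/[(56.8 + 76.83)/2] = 20.03/66.815 ≈ 0.2998.
Arc elasticity E = %ΔQ/%ΔP ≈ -0.4636/0.2998 ≈ -1.55.
|E| > 1: demand is elastic over this range.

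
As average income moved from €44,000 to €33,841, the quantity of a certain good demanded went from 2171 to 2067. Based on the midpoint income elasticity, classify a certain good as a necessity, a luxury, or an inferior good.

%ΔQ = (2067 − 2171)/[(2171+2067)/2] = -104/2119 ≈ -0.0491.
%ΔM = (33,841 − 44,000)/[(44,000+33,841)/2] = -10159/38920.5 ≈ -0.2610.
E_I = %ΔQ/%ΔM ≈ 0.188.
E_I ∈ (0,1): normal good (necessity).

necessity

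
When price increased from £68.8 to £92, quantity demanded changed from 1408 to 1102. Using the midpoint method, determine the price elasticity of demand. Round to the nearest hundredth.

%Δq = (1102 − 1408)/[(1408 + 1102)/2] = -306/1255 ≈ -0.2438.
%ΔP = (92 − 68.8)/[(68.8 + 92)/2] = 23.2/80.4 ≈ 0.2886.
Arc elasticity E = %Δq/%ΔP ≈ -0.2438/0.2886 ≈ -0.84.
|E| < 1: demand is inelastic over this range.

-0.84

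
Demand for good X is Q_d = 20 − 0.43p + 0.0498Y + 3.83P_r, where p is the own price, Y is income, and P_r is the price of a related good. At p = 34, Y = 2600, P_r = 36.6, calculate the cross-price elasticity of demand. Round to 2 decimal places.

0.51

Evaluating quantity at (p, Y, P_r) gives Q_d = 20 − 0.43(34) + 0.0498(2600) + 3.83(36.6) = 20 − 14.62 + 129.48 + 140.178 = 275.038.
∂Q_d/∂P_r = +3.83, so E_xy = 3.83·(36.6/275.038) ≈ 0.51.
E_xy > 0: the goods are substitutes.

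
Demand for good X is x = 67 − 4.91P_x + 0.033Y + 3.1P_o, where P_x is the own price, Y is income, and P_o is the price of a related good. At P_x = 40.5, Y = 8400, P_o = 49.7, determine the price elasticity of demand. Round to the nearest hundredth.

Substituting, x = 67 − 4.91(40.5) + 0.033(8400) + 3.1(49.7) = 67 − 198.855 + 277.2 + 154.07 = 299.415.
∂x/∂P_x = −4.91, so E_p = (−4.91)·(40.5/299.415) ≈ -0.66.
|E_p| < 1: demand is inelastic.

-0.66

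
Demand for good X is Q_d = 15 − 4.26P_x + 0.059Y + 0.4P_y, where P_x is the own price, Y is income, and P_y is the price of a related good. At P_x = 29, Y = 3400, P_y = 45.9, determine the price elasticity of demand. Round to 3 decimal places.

-1.119

Q_d = 15 − 4.26(29) + 0.059(3400) + 0.4(45.9) = 15 − 123.54 + 200.6 + 18.36 = 110.42.
∂Q_d/∂P_x = −4.26, so E_p = (−4.26)·(29/110.42) ≈ -1.119.
|E_p| > 1: demand is elastic.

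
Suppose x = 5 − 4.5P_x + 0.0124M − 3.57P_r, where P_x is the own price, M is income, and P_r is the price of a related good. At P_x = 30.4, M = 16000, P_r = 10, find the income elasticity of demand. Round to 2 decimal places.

First evaluate x: 5 − 4.5(30.4) + 0.0124(16000) − 3.57(10) = 5 − 136.8 + 198.4 − 35.7 = 30.9.
∂x/∂M = +0.0124, so E_I = 0.0124·(16000/30.9) ≈ 6.42.
E_I > 1: normal good (luxury).

6.42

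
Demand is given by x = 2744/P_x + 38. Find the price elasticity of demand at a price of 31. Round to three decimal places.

At P_x = 31, x = 126.5161.
dx/dP_x = −2744/P_x² = −2.8554.
Point elasticity E = (dx/dP_x)·(P_x/x) = -2.8554 × 31/126.5161 ≈ -0.700.
|E| < 1, so demand is inelastic at this price.

-0.700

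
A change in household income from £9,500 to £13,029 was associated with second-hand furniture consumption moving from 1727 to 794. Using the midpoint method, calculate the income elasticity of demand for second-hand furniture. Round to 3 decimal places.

%ΔQ = (794 − 1727)/[(1727+794)/2] = -933/1260.5 ≈ -0.7402.
%ΔY = (13,029 − 9,500)/[(9,500+13,029)/2] = 3529/11264.5 ≈ 0.3133.
E_I = %ΔQ/%ΔY ≈ -2.363.
E_I < 0: inferior good.

-2.363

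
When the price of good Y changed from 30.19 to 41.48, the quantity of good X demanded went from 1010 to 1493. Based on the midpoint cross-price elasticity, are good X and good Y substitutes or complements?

substitutes

%ΔQ_x = (1493 − 1010)/[(1010+1493)/2] = 483/1251.5 ≈ 0.3859.
%ΔP_y = (41.48 − 30.19)/[(30.19+41.48)/2] ≈ 0.3151.
E_xy = 0.3859/0.3151 ≈ 1.225.
E_xy > 0, so the goods are substitutes.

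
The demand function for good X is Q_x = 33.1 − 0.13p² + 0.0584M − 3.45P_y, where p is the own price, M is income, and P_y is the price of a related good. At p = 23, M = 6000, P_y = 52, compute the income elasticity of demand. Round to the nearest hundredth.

Evaluating quantity at (p, M, P_y) gives Q_x = 33.1 − 0.13(23)² + 0.0584(6000) − 3.45(52) = 33.1 − 68.77 + 350.4 − 179.4 = 135.33.
∂Q_x/∂M = +0.0584, so E_I = 0.0584·(6000/135.33) ≈ 2.59.
E_I > 1: normal good (luxury).

2.59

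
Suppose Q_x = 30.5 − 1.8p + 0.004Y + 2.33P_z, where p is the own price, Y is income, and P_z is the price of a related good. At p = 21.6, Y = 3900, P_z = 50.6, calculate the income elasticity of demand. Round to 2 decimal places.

0.12

Q_x = 30.5 − 1.8(21.6) + 0.004(3900) + 2.33(50.6) = 30.5 − 38.88 + 15.6 + 117.898 = 125.118.
∂Q_x/∂Y = +0.004, so E_I = 0.004·(3900/125.118) ≈ 0.12.
E_I ∈ (0,1): normal good (necessity).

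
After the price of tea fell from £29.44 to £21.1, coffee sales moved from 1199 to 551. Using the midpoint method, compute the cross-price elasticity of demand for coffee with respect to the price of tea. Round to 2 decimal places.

2.24

%ΔQ_x = (551 − 1199)/[(1199+551)/2] = -648/875 ≈ -0.7406.
%ΔP_y = (21.1 − 29.44)/[(29.44+21.1)/2] ≈ -0.3300.
E_xy = -0.7406/-0.3300 ≈ 2.24.
E_xy > 0, so coffee and tea are substitutes.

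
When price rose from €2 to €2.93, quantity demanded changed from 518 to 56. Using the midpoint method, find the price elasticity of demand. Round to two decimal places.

-4.27

%Δq = (56 − 518)/[(518 + 56)/2] = -462/287 ≈ -1.6098.
%Δp = (2.93 − 2)/[(2 + 2.93)/2] = 0.93/2.465 ≈ 0.3773.
Arc elasticity E = %Δq/%Δp ≈ -1.6098/0.3773 ≈ -4.27.
|E| > 1: demand is elastic over this range.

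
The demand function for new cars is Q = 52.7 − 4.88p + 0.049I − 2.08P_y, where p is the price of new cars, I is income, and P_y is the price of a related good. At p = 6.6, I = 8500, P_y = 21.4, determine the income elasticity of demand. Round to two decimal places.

At the given point, Q = 52.7 − 4.88(6.6) + 0.049(8500) − 2.08(21.4) = 52.7 − 32.208 + 416.5 − 44.512 = 392.48.
∂Q/∂I = +0.049, so E_I = 0.049·(8500/392.48) ≈ 1.06.
E_I > 1: normal good (luxury).

1.06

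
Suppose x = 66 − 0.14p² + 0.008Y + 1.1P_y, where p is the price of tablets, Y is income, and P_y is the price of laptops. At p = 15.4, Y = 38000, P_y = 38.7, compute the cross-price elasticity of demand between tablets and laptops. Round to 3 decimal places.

0.112

Substituting, x = 66 − 0.14(15.4)² + 0.008(38000) + 1.1(38.7) = 66 − 33.2024 + 304 + 42.57 = 379.3676.
∂x/∂P_y = +1.1, so E_xy = 1.1·(38.7/379.3676) ≈ 0.112.
E_xy > 0: the goods are substitutes.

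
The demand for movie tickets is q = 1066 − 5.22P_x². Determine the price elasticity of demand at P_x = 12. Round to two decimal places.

-4.78

At P_x = 12, q = 314.32.
dq/dP_x = −2·5.22·P_x = −125.28.
Point elasticity E = (dq/dP_x)·(P_x/q) = -125.28 × 12/314.32 ≈ -4.78.
|E| > 1, so demand is elastic at this price.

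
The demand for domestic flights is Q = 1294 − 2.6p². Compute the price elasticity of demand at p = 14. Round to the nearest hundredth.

At p = 14, Q = 784.4.
dQ/dp = −2·2.6·p = −72.8.
Point elasticity E = (dQ/dp)·(p/Q) = -72.8 × 14/784.4 ≈ -1.30.
|E| > 1, so demand is elastic at this price.

-1.30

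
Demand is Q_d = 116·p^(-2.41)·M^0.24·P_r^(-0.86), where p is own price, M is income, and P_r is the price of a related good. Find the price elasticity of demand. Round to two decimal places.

For a Cobb–Douglas (constant-elasticity) form Q_d = A·p^α·…, the elasticity with respect to p equals the exponent α at every point.
Here the exponent on p is -2.41, so the price elasticity of demand is -2.41.

-2.41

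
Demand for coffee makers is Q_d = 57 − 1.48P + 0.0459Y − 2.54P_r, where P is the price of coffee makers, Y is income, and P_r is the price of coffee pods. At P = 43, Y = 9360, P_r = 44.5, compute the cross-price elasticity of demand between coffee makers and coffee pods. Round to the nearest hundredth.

Substituting, Q_d = 57 − 1.48(43) + 0.0459(9360) − 2.54(44.5) = 57 − 63.64 + 429.624 − 113.03 = 309.954.
∂Q_d/∂P_r = −2.54, so E_xy = -2.54·(44.5/309.954) ≈ -0.36.
E_xy < 0: the goods are complements.

-0.36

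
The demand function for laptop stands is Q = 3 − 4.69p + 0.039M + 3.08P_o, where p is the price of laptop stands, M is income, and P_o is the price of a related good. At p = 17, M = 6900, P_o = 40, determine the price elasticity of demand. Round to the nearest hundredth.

Evaluating quantity at (p, M, P_o) gives Q = 3 − 4.69(17) + 0.039(6900) + 3.08(40) = 3 − 79.73 + 269.1 + 123.2 = 315.57.
∂Q/∂p = −4.69, so E_p = (−4.69)·(17/315.57) ≈ -0.25.
|E_p| < 1: demand is inelastic.

-0.25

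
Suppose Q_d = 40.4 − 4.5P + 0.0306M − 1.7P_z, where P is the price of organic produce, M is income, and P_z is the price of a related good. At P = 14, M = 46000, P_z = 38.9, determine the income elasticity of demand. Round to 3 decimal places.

Q_d = 40.4 − 4.5(14) + 0.0306(46000) − 1.7(38.9) = 40.4 − 63 + 1407.6 − 66.13 = 1318.87.
∂Q_d/∂M = +0.0306, so E_I = 0.0306·(46000/1318.87) ≈ 1.067.
E_I > 1: normal good (luxury).

1.067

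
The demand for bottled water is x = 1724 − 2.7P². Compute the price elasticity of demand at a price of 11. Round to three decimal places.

-0.468

At P = 11, x = 1397.3.
dx/dP = −2·2.7·P = −59.4.
Point elasticity E = (dx/dP)·(P/x) = -59.4 × 11/1397.3 ≈ -0.468.
|E| < 1, so demand is inelastic at this price.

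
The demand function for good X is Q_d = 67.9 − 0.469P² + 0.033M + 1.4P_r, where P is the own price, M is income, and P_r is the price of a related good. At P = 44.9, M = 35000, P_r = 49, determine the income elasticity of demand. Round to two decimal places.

3.34

First evaluate Q_d: 67.9 − 0.469(44.9)² + 0.033(35000) + 1.4(49) = 67.9 − 945.5087 + 1155 + 68.6 = 345.9913.
∂Q_d/∂M = +0.033, so E_I = 0.033·(35000/345.9913) ≈ 3.34.
E_I > 1: normal good (luxury).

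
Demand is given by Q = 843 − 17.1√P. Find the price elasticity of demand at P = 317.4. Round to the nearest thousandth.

-0.283

At P = 317.4, Q = 538.3511.
dQ/dP = −17.1/(2√P) = −17.1/(2·17.8157).
Point elasticity E = (dQ/dP)·(P/Q) = -0.4799 × 317.4/538.3511 ≈ -0.283.
|E| < 1, so demand is inelastic at this price.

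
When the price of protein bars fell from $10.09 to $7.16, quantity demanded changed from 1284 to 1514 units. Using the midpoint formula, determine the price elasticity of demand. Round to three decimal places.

-0.484

%Δq = (1514 − 1284)/[(1284 + 1514)/2] = 230/1399 ≈ 0.1644.
%Δp = (7.16 − 10.09)/[(10.09 + 7.16)/2] = -2.93/8.625 ≈ -0.3397.
Arc elasticity E = %Δq/%Δp ≈ 0.1644/-0.3397 ≈ -0.484.
|E| < 1: demand is inelastic over this range.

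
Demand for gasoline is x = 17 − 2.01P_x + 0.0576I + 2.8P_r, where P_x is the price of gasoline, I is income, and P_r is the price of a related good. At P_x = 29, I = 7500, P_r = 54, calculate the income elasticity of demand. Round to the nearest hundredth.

Evaluating quantity at (P_x, I, P_r) gives x = 17 − 2.01(29) + 0.0576(7500) + 2.8(54) = 17 − 58.29 + 432 + 151.2 = 541.91.
∂x/∂I = +0.0576, so E_I = 0.0576·(7500/541.91) ≈ 0.80.
E_I ∈ (0,1): normal good (necessity).

0.80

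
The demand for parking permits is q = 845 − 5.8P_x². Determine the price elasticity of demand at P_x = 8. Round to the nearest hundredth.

-1.57

At P_x = 8, q = 473.8.
dq/dP_x = −2·5.8·P_x = −92.8.
Point elasticity E = (dq/dP_x)·(P_x/q) = -92.8 × 8/473.8 ≈ -1.57.
|E| > 1, so demand is elastic at this price.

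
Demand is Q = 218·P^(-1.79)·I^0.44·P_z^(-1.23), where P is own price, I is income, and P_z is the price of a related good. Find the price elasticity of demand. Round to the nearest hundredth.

For a Cobb–Douglas (constant-elasticity) form Q = A·P^α·…, the elasticity with respect to P equals the exponent α at every point.
Here the exponent on P is -1.79, so the price elasticity of demand is -1.79.

-1.79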